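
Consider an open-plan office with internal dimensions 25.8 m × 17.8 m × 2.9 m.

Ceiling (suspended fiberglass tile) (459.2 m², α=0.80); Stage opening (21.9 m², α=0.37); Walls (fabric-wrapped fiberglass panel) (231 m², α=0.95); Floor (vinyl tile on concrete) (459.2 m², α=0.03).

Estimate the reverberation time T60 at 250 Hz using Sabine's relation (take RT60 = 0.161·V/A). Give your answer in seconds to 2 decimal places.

Equivalent absorption area: A = 459.2·0.80 + 21.9·0.37 + 231·0.95 + 459.2·0.03 = 608.689 m².
Room volume: 1331.796 m³.
RT60 = 0.161 · V / A = 0.161 × 1331.796 / 608.689 = 0.35 s.

0.35 sec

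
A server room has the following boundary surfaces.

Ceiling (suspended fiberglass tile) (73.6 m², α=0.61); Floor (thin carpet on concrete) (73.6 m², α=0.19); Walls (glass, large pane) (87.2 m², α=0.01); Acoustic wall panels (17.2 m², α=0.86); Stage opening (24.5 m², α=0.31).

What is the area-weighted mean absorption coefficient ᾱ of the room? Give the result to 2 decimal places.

0.30

S = Σ Sᵢ = 73.6 + 73.6 + 87.2 + 17.2 + 24.5 = 276.1 m².
A = 73.6*0.61 + 73.6*0.19 + 87.2*0.01 + 17.2*0.86 + 24.5*0.31 = 82.139 sabins.
ᾱ = A/S = 0.30.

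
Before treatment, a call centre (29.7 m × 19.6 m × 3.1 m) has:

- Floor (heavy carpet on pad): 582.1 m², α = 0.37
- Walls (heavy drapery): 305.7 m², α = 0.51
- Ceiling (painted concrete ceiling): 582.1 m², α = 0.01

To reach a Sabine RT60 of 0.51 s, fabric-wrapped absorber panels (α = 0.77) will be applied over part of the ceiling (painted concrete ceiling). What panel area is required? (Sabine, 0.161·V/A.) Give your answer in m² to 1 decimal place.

Summing Sᵢαᵢ: 215.377 + 155.907 + 5.821 → A₁ = 377.105 sabins.
Required A₂ = 0.161·1804.572/0.51 = 569.679 sabins.
ΔA needed = 569.679 − 377.105 = 192.574 sabins.
Each m² of panel replacing the ceiling (painted concrete ceiling) adds (0.77 − 0.01) = 0.76 sabins.
Panel area = 192.574 / 0.76 = 253.4 m².

253.4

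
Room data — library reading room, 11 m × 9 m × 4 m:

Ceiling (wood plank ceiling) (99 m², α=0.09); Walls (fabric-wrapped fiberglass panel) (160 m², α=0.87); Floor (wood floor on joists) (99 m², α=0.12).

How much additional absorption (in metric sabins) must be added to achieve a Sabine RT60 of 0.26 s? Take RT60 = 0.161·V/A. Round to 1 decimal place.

85.2 sabins

Total absorption A₁ = 99×0.09 + 160×0.87 + 99×0.12
  = 8.910 + 139.200 + 11.880 = 159.990 m² sabins.
For T = 0.26 s, need A₂ = 0.161·V/T = 0.161·396/0.26 = 245.215 sabins.
Additional absorption ΔA = 245.215 − 159.990 = 85.2 sabins.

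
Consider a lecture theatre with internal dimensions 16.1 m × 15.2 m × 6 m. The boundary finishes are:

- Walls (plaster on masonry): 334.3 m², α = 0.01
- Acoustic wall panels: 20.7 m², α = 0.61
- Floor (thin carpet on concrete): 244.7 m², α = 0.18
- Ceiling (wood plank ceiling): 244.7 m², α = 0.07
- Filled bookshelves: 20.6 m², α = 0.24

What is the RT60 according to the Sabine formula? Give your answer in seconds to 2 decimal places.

Summing Sᵢαᵢ: 3.343 + 12.627 + 44.046 + 17.129 + 4.944 → A = 82.089 sabins.
Volume V = 16.1 × 15.2 × 6 = 1468.32 m³.
T = 0.161 V/A = 0.161·1468.32/82.089 = 2.88 s.

2.88 s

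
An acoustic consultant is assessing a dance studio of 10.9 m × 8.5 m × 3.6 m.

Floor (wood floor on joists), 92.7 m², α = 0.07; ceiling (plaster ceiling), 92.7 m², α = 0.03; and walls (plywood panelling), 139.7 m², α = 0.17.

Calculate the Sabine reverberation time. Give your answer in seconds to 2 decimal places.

A = Σ Sᵢαᵢ = 92.7×0.07 + 92.7×0.03 + 139.7×0.17 = 33.019 sabins.
V = 10.9·8.5·3.6 = 333.54 m³.
Sabine: RT60 = 0.161 × 333.54 / 33.019 = 1.63 s.

1.63 s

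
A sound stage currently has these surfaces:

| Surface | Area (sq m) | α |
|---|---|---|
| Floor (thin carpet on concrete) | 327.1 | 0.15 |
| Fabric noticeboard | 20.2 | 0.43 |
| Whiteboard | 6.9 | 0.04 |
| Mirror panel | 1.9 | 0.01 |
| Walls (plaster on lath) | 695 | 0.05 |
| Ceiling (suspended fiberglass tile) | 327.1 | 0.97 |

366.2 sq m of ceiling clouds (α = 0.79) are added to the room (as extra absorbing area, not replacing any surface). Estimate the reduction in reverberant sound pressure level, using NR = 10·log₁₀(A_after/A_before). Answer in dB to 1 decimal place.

2.3 dB

A_before = Σ Sᵢαᵢ = 327.1·0.15 + 20.2·0.43 + 6.9·0.04 + 1.9·0.01 + 695·0.05 + 327.1·0.97 = 410.083 sabins.
Added absorption = 366.2 × 0.79 = 289.298 sabins.
New total A_after = 699.381 sabins.
Reduction = 10 log₁₀(A_after/A_before) = 10 log₁₀(1.7055) = 2.3 dB.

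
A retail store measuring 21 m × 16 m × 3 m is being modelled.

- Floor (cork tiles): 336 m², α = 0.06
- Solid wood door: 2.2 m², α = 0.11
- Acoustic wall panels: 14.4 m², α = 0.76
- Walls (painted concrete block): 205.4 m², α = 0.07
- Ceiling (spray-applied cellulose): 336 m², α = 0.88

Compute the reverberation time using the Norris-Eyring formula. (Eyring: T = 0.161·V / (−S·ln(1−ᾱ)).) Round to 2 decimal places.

0.38 s

S = Σ Sᵢ = 894.0 m².
Absorption A = 336×0.06 + 2.2×0.11 + 14.4×0.76 + 205.4×0.07 + 336×0.88 = 341.404 sabins.
ᾱ = 341.404 / 894.0 = 0.3819.
Eyring denominator: −S ln(1−ᾱ) = 430.108.
V = 21 × 16 × 3 = 1008 m³.
RT60 = 0.161 × 1008 / 430.108 = 0.38 s.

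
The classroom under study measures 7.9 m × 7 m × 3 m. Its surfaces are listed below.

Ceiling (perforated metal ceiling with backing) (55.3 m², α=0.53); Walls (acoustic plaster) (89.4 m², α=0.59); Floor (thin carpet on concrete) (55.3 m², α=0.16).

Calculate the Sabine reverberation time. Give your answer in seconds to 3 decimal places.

0.294 sec

Equivalent absorption area: A = 55.3*0.53 + 89.4*0.59 + 55.3*0.16 = 90.903 m².
Room volume: 165.9 m³.
T = 0.161 V/A = 0.161·165.9/90.903 = 0.294 s.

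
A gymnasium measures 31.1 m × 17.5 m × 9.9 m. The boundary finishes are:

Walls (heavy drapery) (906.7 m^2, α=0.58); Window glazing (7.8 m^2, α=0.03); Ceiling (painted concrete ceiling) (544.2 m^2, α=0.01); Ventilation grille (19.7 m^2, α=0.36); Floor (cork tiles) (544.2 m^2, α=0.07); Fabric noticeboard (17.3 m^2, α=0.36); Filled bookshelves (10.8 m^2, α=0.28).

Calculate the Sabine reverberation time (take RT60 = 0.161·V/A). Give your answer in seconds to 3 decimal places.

1.480 s

Summing Sᵢαᵢ: 525.886 + 0.234 + 5.442 + 7.092 + 38.094 + 6.228 + 3.024 → A = 586.000 sabins.
Volume V = 31.1 × 17.5 × 9.9 = 5388.075 m³.
Sabine: RT60 = 0.161 × 5388.075 / 586.000 = 1.480 s.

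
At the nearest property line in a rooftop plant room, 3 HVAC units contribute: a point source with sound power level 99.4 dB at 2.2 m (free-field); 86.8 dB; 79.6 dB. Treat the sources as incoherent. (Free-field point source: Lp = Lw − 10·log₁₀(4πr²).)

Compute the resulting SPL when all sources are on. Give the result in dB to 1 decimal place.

Source at 2.2 m: Lp = 99.4 − 10·log₁₀(4π·2.2²) = 99.4 − 10·log₁₀(60.821) = 81.6 dB.
Sum in the linear (power) domain: Σ 10^(Lᵢ/10) = 10^(81.6/10) + 10^(86.8/10) + 10^(79.6/10) = 7.144e+08.
Combined level = 10 log₁₀(7.144e+08) = 88.5 dB.

88.5 dB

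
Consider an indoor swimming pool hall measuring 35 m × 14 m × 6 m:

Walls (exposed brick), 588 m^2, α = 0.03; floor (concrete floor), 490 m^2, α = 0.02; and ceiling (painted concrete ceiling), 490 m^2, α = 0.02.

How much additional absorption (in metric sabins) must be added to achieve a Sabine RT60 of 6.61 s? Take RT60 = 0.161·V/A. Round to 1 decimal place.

A₁ = Σ Sᵢαᵢ = 588·0.03 + 490·0.02 + 490·0.02 = 37.240 sabins.
For T = 6.61 s, need A₂ = 0.161·V/T = 0.161·2940/6.61 = 71.610 sabins.
Additional absorption ΔA = 71.610 − 37.240 = 34.4 sabins.

34.4 sabins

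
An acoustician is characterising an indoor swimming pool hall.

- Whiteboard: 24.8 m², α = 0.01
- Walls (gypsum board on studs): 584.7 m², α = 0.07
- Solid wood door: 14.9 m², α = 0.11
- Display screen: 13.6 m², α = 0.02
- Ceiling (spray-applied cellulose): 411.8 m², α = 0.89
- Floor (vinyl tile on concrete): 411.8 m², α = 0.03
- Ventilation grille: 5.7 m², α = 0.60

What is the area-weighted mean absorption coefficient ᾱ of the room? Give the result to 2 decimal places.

S = Σ Sᵢ = 24.8 + 584.7 + 14.9 + 13.6 + 411.8 + 411.8 + 5.7 = 1467.3 m².
Weighted sum Σ Sα = 425.364.
ᾱ = A/S = 0.29.

0.29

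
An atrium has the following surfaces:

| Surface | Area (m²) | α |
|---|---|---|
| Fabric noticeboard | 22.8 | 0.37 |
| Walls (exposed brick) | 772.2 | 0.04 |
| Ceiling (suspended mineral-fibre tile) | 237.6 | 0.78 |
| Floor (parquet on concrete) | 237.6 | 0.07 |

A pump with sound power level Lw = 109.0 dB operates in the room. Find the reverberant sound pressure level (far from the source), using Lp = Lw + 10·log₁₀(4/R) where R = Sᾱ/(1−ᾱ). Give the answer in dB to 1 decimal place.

90.3 dB

Σ(Sᵢαᵢ) = 22.8·0.37 + 772.2·0.04 + 237.6·0.78 + 237.6·0.07 = 241.284; total area S = 1270.2 m².
ᾱ = 0.1900, so room constant R = A/(1−ᾱ) = 297.881 m².
Lp = Lw + 10 log₁₀(4/R) = 109.0 -18.72 = 90.3 dB.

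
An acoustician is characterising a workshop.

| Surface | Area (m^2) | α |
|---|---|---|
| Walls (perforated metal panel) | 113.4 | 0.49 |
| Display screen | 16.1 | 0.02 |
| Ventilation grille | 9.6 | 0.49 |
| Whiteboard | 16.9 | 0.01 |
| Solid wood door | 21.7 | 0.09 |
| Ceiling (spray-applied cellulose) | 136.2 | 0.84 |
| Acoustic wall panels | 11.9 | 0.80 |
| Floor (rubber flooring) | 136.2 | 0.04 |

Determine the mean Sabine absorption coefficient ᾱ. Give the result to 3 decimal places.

Total surface area S = 462.0 m^2.
Σ(Sᵢαᵢ) = 113.4·0.49 + 16.1·0.02 + 9.6·0.49 + 16.9·0.01 + 21.7·0.09 + 136.2·0.84 + 11.9·0.80 + 136.2·0.04 = 192.090.
ᾱ = 192.090 / 462.0 = 0.416.

0.416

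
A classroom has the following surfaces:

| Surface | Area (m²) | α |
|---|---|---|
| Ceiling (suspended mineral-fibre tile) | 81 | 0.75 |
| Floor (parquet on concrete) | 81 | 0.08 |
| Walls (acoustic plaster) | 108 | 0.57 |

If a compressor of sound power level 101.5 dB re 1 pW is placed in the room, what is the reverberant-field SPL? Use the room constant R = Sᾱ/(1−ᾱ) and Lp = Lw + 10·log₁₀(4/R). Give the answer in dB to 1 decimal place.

Σ(Sᵢαᵢ) = 81×0.75 + 81×0.08 + 108×0.57 = 128.790; total area S = 270.0 m².
ᾱ = 128.790/270.0 = 0.4770; R = Sᾱ/(1−ᾱ) = 128.790/(1−0.4770) = 246.252 m².
Lp = Lw + 10 log₁₀(4/R) = 101.5 -17.89 = 83.6 dB.

83.6 dB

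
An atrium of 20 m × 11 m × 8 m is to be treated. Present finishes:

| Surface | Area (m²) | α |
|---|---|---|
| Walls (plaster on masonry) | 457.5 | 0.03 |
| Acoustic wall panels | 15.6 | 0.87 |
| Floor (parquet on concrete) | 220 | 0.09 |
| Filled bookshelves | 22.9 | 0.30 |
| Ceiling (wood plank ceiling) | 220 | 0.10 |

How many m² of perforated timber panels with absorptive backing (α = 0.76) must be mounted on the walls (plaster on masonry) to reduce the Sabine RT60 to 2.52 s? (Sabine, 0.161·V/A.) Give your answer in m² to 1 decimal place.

50.0

A₁ = Σ Sᵢαᵢ = 457.5·0.03 + 15.6·0.87 + 220·0.09 + 22.9·0.30 + 220·0.10 = 75.967 sabins.
Required A₂ = 0.161·1760/2.52 = 112.444 sabins.
Absorption to add: 112.444 − 75.967 = 36.477 sabins.
Net gain per m²: Δα = 0.76 − 0.03 = 0.73.
Panel area = 36.477 / 0.73 = 50.0 m².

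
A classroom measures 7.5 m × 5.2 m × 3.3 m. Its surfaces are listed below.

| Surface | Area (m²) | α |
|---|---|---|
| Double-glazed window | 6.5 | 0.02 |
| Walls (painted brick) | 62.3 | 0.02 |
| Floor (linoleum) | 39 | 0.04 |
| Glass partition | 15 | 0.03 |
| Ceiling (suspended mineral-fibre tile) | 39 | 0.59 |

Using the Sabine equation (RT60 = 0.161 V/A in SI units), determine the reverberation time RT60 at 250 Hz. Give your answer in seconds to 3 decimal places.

Total absorption A = 6.5·0.02 + 62.3·0.02 + 39·0.04 + 15·0.03 + 39·0.59
  = 0.130 + 1.246 + 1.560 + 0.450 + 23.010 = 26.396 m² sabins.
Room volume: 128.7 m³.
RT60 = 0.161 · V / A = 0.161 × 128.7 / 26.396 = 0.785 s.

0.785 s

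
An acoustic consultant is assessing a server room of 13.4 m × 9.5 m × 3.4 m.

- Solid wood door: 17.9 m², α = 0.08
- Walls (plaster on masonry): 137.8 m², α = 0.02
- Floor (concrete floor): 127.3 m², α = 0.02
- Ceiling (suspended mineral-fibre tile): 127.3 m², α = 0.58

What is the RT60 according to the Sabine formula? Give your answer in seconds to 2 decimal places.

A = Σ Sᵢαᵢ = 17.9×0.08 + 137.8×0.02 + 127.3×0.02 + 127.3×0.58 = 80.568 sabins.
V = 13.4·9.5·3.4 = 432.82 m³.
Sabine: RT60 = 0.161 × 432.82 / 80.568 = 0.86 s.

0.86 s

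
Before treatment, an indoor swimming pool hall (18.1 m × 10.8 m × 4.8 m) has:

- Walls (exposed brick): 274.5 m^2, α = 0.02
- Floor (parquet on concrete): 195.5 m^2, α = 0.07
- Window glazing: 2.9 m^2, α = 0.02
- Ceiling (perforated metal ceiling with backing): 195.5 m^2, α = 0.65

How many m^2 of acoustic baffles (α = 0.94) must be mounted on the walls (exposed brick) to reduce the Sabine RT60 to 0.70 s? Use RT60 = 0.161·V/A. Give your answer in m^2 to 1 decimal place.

Equivalent absorption area: A₁ = 274.5*0.02 + 195.5*0.07 + 2.9*0.02 + 195.5*0.65 = 146.308 m^2.
V = 938.304 m³. Target absorption A₂ = 0.161 × 938.304 / 0.70 = 215.810 sabins.
ΔA needed = 215.810 − 146.308 = 69.502 sabins.
Each m^2 of panel replacing the walls (exposed brick) adds (0.94 − 0.02) = 0.92 sabins.
Area = ΔA/Δα = 69.502/0.92 = 75.5 m^2.

75.5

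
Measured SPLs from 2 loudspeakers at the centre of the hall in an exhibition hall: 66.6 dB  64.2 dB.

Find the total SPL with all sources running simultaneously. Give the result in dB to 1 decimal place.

68.6 dB

Sum in the linear (power) domain: Σ 10^(Lᵢ/10) = 10^(66.6/10) + 10^(64.2/10) = 7.201e+06.
L_total = 10·log₁₀(7.201e+06) = 68.6 dB.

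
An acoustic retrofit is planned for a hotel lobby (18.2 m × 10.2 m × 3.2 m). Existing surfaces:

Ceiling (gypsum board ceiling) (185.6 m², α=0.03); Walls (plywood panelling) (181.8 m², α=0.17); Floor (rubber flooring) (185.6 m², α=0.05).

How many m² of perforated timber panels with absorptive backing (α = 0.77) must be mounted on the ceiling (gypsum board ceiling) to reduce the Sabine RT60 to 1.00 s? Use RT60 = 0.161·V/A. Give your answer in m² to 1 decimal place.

67.4

Summing Sᵢαᵢ: 5.568 + 30.906 + 9.280 → A₁ = 45.754 sabins.
Required A₂ = 0.161·594.048/1.00 = 95.642 sabins.
ΔA needed = 95.642 − 45.754 = 49.888 sabins.
Each m² of panel replacing the ceiling (gypsum board ceiling) adds (0.77 − 0.03) = 0.74 sabins.
Area = ΔA/Δα = 49.888/0.74 = 67.4 m².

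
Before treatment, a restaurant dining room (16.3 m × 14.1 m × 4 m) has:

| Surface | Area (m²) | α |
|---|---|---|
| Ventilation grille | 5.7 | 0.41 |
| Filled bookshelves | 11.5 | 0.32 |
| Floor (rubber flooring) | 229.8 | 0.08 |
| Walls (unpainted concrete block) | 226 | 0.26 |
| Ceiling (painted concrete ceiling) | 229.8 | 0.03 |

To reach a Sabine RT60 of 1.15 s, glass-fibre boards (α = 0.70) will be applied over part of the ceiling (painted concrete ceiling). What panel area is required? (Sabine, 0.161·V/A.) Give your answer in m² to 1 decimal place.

Equivalent absorption area: A₁ = 5.7*0.41 + 11.5*0.32 + 229.8*0.08 + 226*0.26 + 229.8*0.03 = 90.055 m².
Required A₂ = 0.161·919.32/1.15 = 128.705 sabins.
Absorption to add: 128.705 − 90.055 = 38.650 sabins.
Net gain per m²: Δα = 0.70 − 0.03 = 0.67.
Panel area = 38.650 / 0.67 = 57.7 m².

57.7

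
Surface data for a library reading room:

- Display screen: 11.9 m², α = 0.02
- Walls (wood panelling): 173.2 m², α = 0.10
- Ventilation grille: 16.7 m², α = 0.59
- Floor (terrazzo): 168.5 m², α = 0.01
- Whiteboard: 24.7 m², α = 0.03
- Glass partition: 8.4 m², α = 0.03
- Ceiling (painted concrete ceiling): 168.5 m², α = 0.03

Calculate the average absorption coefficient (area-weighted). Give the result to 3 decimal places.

0.061

S = Σ Sᵢ = 11.9 + 173.2 + 16.7 + 168.5 + 24.7 + 8.4 + 168.5 = 571.9 m².
Weighted sum Σ Sα = 35.144.
ᾱ = 35.144 / 571.9 = 0.061.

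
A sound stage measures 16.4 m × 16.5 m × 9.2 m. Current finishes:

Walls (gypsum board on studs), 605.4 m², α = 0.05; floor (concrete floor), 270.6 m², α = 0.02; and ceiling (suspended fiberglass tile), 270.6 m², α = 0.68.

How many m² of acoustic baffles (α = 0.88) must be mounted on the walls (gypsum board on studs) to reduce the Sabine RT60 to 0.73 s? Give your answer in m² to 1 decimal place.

A₁ = Σ Sᵢαᵢ = 605.4×0.05 + 270.6×0.02 + 270.6×0.68 = 219.690 sabins.
Required A₂ = 0.161·2489.52/0.73 = 549.059 sabins.
Absorption to add: 549.059 − 219.690 = 329.369 sabins.
Each m² of panel replacing the walls (gypsum board on studs) adds (0.88 − 0.05) = 0.83 sabins.
Area = ΔA/Δα = 329.369/0.83 = 396.8 m².

396.8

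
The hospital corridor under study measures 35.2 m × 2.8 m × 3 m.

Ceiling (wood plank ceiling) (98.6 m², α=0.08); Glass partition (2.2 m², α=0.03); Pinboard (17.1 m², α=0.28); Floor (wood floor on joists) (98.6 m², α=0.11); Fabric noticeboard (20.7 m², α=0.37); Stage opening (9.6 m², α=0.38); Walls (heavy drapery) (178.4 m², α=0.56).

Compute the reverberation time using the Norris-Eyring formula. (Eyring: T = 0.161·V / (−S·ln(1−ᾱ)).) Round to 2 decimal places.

S = Σ Sᵢ = 425.2 m².
Σ(Sᵢαᵢ) = 98.6·0.08 + 2.2·0.03 + 17.1·0.28 + 98.6·0.11 + 20.7·0.37 + 9.6·0.38 + 178.4·0.56 = 134.799.
Mean coefficient ᾱ = A/S = 0.3170.
−S·ln(1−ᾱ) = −425.2 × ln(1 − 0.3170) = 162.112.
V = 35.2 × 2.8 × 3 = 295.68 m³.
RT60 = 0.161 × 295.68 / 162.112 = 0.29 s.

0.29 s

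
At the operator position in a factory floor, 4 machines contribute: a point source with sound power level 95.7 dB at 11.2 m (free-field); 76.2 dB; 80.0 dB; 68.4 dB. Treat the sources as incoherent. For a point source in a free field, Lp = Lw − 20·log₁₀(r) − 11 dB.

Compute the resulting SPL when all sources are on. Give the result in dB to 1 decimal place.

81.8 dB

Source at 11.2 m: Lp = 95.7 − 20·log₁₀(11.2) − 11 = 63.7 dB.
Sum in the linear (power) domain: Σ 10^(Lᵢ/10) = 10^(63.7/10) + 10^(76.2/10) + 10^(80.0/10) + 10^(68.4/10) = 1.509e+08.
L_total = 10·log₁₀(1.509e+08) = 81.8 dB.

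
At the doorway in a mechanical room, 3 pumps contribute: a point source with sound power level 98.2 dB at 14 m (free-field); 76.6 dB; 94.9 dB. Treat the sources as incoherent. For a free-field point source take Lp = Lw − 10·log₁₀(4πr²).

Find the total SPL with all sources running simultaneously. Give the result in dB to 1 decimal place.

95.0 dB

Source at 14 m: Lp = 98.2 − 10·log₁₀(4π·14²) = 98.2 − 10·log₁₀(2463.009) = 64.3 dB.
Sum in the linear (power) domain: Σ 10^(Lᵢ/10) = 10^(64.3/10) + 10^(76.6/10) + 10^(94.9/10) = 3.139e+09.
L_total = 10·log₁₀(3.139e+09) = 95.0 dB.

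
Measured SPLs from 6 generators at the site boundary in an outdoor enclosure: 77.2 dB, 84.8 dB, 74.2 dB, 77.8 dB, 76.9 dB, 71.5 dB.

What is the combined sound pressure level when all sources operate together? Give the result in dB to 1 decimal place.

87.0 dB

Σ 10^(Lᵢ/10) = 5.041e+08.
L_total = 10·log₁₀(5.041e+08) = 87.0 dB.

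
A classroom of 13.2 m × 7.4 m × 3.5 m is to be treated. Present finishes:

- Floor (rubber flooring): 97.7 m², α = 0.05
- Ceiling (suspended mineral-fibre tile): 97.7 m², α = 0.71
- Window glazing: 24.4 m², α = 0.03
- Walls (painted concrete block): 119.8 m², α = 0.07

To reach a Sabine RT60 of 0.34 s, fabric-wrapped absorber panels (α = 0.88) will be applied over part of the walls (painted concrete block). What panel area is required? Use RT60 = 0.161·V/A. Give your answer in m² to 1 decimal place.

Equivalent absorption area: A₁ = 97.7×0.05 + 97.7×0.71 + 24.4×0.03 + 119.8×0.07 = 83.370 m².
Required A₂ = 0.161·341.88/0.34 = 161.890 sabins.
Absorption to add: 161.890 − 83.370 = 78.520 sabins.
Net gain per m²: Δα = 0.88 − 0.07 = 0.81.
Area = ΔA/Δα = 78.520/0.81 = 96.9 m².

96.9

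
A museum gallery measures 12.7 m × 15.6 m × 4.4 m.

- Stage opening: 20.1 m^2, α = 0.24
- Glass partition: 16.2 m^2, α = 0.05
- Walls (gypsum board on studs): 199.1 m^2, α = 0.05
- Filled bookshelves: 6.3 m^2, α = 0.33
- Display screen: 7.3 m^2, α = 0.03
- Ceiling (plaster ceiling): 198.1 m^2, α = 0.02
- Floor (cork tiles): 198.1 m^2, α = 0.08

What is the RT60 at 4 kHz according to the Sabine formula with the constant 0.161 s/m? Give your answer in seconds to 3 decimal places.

3.723 sec

A = Σ Sᵢαᵢ = 20.1×0.24 + 16.2×0.05 + 199.1×0.05 + 6.3×0.33 + 7.3×0.03 + 198.1×0.02 + 198.1×0.08 = 37.697 sabins.
V = 12.7·15.6·4.4 = 871.728 m³.
T = 0.161 V/A = 0.161·871.728/37.697 = 3.723 s.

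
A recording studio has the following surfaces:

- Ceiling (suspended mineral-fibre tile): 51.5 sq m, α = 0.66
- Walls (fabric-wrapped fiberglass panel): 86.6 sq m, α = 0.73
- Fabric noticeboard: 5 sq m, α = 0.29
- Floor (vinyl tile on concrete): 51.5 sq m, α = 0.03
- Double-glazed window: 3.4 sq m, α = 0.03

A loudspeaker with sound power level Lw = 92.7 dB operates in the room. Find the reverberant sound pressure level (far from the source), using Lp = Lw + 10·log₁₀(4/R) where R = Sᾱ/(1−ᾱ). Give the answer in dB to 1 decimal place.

75.6 dB

A = 100.305 sabins; S = 198.0 sq m.
ᾱ = 0.5066, so room constant R = A/(1−ᾱ) = 203.293 sq m.
Lp = 92.7 + 10·log₁₀(4/203.293) = 92.7 + (-17.06) = 75.6 dB.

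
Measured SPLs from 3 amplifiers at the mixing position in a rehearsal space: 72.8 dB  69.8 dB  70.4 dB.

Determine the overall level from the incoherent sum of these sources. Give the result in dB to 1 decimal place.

76.0 dB

Sum in the linear (power) domain: Σ 10^(Lᵢ/10) = 10^(72.8/10) + 10^(69.8/10) + 10^(70.4/10) = 3.957e+07.
Back to dB: 10·log₁₀ Σ = 76.0 dB.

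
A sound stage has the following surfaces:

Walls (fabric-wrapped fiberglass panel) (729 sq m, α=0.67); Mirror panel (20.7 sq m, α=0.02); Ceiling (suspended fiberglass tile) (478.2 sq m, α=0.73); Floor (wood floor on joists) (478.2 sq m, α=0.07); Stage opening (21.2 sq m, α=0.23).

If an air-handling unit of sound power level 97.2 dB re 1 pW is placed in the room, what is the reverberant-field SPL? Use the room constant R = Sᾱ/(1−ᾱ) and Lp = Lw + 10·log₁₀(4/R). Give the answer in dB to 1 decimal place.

A = 876.280 sabins; S = 1727.3 sq m.
ᾱ = 876.280/1727.3 = 0.5073; R = Sᾱ/(1−ᾱ) = 876.280/(1−0.5073) = 1778.526 sq m.
Lp = Lw + 10 log₁₀(4/R) = 97.2 -26.48 = 70.7 dB.

70.7 dB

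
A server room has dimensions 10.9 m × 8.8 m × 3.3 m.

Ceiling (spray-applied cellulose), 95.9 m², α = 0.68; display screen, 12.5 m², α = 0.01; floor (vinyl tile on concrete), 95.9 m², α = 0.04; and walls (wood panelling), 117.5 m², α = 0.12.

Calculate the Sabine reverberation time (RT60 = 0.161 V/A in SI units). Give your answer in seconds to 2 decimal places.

Summing Sᵢαᵢ: 65.212 + 0.125 + 3.836 + 14.100 → A = 83.273 sabins.
Volume V = 10.9 × 8.8 × 3.3 = 316.536 m³.
Sabine: RT60 = 0.161 × 316.536 / 83.273 = 0.61 s.

0.61 seconds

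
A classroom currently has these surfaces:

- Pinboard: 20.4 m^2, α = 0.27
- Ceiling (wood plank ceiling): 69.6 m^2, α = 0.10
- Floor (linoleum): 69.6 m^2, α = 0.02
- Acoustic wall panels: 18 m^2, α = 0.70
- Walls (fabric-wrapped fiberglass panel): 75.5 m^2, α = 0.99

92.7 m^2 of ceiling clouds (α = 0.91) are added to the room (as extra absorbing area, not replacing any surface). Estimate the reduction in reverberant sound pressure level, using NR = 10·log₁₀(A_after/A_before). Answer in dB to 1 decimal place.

2.6 dB

Total absorption A_before = 20.4*0.27 + 69.6*0.10 + 69.6*0.02 + 18*0.70 + 75.5*0.99
  = 5.508 + 6.960 + 1.392 + 12.600 + 74.745 = 101.205 m^2 sabins.
Added absorption = 92.7 × 0.91 = 84.357 sabins.
New total A_after = 185.562 sabins.
Reduction = 10 log₁₀(A_after/A_before) = 10 log₁₀(1.8335) = 2.6 dB.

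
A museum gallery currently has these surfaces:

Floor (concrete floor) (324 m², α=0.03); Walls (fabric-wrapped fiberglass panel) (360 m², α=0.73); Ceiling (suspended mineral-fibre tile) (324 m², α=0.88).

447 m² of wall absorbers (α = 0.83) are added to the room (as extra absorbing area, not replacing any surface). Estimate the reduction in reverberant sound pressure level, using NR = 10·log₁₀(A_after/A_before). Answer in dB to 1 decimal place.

Total absorption A_before = 324*0.03 + 360*0.73 + 324*0.88
  = 9.720 + 262.800 + 285.120 = 557.640 m² sabins.
Added absorption = 447 × 0.83 = 371.010 sabins.
New total A_after = 928.650 sabins.
Reduction = 10 log₁₀(A_after/A_before) = 10 log₁₀(1.6653) = 2.2 dB.

2.2 dB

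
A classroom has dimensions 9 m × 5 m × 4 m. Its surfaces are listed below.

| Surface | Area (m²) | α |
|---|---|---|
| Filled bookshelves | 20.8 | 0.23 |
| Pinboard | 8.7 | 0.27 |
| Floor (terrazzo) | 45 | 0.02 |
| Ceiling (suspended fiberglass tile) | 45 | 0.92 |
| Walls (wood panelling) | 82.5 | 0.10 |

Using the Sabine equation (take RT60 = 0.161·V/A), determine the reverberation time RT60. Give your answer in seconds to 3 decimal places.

Total absorption A = 20.8×0.23 + 8.7×0.27 + 45×0.02 + 45×0.92 + 82.5×0.10
  = 4.784 + 2.349 + 0.900 + 41.400 + 8.250 = 57.683 m² sabins.
Volume V = 9 × 5 × 4 = 180 m³.
RT60 = 0.161 · V / A = 0.161 × 180 / 57.683 = 0.502 s.

0.502 seconds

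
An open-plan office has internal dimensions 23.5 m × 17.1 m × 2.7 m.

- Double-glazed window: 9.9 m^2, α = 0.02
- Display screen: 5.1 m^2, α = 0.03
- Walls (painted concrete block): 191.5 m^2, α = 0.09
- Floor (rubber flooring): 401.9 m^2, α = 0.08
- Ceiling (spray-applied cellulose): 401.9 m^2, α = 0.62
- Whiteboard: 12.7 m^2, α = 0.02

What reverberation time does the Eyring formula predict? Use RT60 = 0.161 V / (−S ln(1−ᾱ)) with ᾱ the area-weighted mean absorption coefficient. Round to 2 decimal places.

0.49 sec

S = Σ Sᵢ = 1023.0 m^2.
Σ(Sᵢαᵢ) = 9.9×0.02 + 5.1×0.03 + 191.5×0.09 + 401.9×0.08 + 401.9×0.62 + 12.7×0.02 = 299.170.
Mean coefficient ᾱ = A/S = 0.2924.
−S·ln(1−ᾱ) = −1023.0 × ln(1 − 0.2924) = 353.831.
V = 23.5 × 17.1 × 2.7 = 1084.995 m³.
RT60 = 0.161 × 1084.995 / 353.831 = 0.49 s.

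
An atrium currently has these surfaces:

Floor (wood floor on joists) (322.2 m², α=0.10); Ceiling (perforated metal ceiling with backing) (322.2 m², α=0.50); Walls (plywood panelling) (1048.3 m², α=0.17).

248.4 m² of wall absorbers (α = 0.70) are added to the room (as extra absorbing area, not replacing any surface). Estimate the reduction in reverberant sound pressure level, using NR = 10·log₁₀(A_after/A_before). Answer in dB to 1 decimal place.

1.7 dB

Total absorption A_before = 322.2*0.10 + 322.2*0.50 + 1048.3*0.17
  = 32.220 + 161.100 + 178.211 = 371.531 m² sabins.
Added absorption = 248.4 × 0.70 = 173.880 sabins.
New total A_after = 545.411 sabins.
NR = 10·log₁₀(545.411/371.531) = 1.7 dB.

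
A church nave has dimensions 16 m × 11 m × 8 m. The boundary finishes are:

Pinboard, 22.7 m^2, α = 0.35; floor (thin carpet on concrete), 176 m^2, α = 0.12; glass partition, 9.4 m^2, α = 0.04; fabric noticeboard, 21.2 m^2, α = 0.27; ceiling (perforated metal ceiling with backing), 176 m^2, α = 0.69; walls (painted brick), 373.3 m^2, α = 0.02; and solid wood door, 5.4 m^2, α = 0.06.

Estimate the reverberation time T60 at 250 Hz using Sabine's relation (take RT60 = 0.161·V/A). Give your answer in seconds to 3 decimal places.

1.379 s

Summing Sᵢαᵢ: 7.945 + 21.120 + 0.376 + 5.724 + 121.440 + 7.466 + 0.324 → A = 164.395 sabins.
Room volume: 1408 m³.
RT60 = 0.161 · V / A = 0.161 × 1408 / 164.395 = 1.379 s.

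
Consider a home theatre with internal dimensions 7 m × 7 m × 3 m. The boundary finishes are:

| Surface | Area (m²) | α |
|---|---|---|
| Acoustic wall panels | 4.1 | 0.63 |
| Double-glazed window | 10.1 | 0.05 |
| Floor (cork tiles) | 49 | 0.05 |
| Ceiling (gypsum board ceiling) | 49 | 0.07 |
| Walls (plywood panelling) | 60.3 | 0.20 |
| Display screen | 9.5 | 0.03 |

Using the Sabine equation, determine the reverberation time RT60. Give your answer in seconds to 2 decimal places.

1.11 sec

A = Σ Sᵢαᵢ = 4.1*0.63 + 10.1*0.05 + 49*0.05 + 49*0.07 + 60.3*0.20 + 9.5*0.03 = 21.313 sabins.
Volume V = 7 × 7 × 3 = 147 m³.
RT60 = 0.161 · V / A = 0.161 × 147 / 21.313 = 1.11 s.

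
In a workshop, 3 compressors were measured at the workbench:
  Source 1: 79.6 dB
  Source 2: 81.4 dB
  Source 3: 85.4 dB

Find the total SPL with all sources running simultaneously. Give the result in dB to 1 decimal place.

Σ 10^(Lᵢ/10) = 5.76e+08.
Combined level = 10 log₁₀(5.76e+08) = 87.6 dB.

87.6 dB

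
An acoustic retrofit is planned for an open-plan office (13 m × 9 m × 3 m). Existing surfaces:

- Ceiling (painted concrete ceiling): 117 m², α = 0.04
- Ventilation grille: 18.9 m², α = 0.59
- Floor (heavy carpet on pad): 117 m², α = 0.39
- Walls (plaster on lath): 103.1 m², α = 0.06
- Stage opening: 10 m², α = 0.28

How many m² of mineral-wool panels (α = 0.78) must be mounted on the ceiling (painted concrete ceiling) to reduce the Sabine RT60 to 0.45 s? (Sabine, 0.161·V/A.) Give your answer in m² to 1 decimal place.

Equivalent absorption area: A₁ = 117·0.04 + 18.9·0.59 + 117·0.39 + 103.1·0.06 + 10·0.28 = 70.447 m².
Required A₂ = 0.161·351/0.45 = 125.580 sabins.
ΔA needed = 125.580 − 70.447 = 55.133 sabins.
Each m² of panel replacing the ceiling (painted concrete ceiling) adds (0.78 − 0.04) = 0.74 sabins.
Panel area = 55.133 / 0.74 = 74.5 m².

74.5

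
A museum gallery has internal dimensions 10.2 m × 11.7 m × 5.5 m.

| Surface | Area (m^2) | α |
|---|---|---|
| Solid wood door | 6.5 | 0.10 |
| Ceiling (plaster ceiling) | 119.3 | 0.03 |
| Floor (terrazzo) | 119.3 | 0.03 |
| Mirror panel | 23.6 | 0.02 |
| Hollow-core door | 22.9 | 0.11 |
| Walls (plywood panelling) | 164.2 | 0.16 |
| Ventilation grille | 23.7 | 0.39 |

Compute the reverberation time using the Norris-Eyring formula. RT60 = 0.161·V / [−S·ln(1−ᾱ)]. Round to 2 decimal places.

2.17 s

Total surface area S = 6.5 + 119.3 + 119.3 + 23.6 + 22.9 + 164.2 + 23.7 = 479.5 m^2.
Σ(Sᵢαᵢ) = 6.5×0.10 + 119.3×0.03 + 119.3×0.03 + 23.6×0.02 + 22.9×0.11 + 164.2×0.16 + 23.7×0.39 = 46.314.
Mean coefficient ᾱ = A/S = 0.0966.
−S·ln(1−ᾱ) = −479.5 × ln(1 − 0.0966) = 48.712.
V = 10.2 × 11.7 × 5.5 = 656.37 m³.
T = 0.161·V/[−S·ln(1−ᾱ)] = 0.161·656.37/48.712 = 2.17 s.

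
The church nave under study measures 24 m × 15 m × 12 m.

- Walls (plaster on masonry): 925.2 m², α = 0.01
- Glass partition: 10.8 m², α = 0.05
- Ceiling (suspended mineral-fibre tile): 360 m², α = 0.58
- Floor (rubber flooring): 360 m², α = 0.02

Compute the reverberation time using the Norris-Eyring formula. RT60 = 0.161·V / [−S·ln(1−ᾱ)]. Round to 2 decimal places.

S = Σ Sᵢ = 1656.0 m².
Σ(Sᵢαᵢ) = 925.2×0.01 + 10.8×0.05 + 360×0.58 + 360×0.02 = 225.792.
Mean coefficient ᾱ = A/S = 0.1363.
Eyring denominator: −S ln(1−ᾱ) = 242.653.
V = 24 × 15 × 12 = 4320 m³.
RT60 = 0.161 × 4320 / 242.653 = 2.87 s.

2.87 seconds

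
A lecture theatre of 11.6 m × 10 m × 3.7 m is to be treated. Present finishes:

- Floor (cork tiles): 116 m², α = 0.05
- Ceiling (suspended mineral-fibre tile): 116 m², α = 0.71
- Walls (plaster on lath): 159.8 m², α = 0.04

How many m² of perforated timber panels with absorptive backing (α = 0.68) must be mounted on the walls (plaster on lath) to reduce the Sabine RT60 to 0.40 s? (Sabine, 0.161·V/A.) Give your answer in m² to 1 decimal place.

Total absorption A₁ = 116×0.05 + 116×0.71 + 159.8×0.04
  = 5.800 + 82.360 + 6.392 = 94.552 m² sabins.
V = 429.2 m³. Target absorption A₂ = 0.161 × 429.2 / 0.40 = 172.753 sabins.
ΔA needed = 172.753 − 94.552 = 78.201 sabins.
Each m² of panel replacing the walls (plaster on lath) adds (0.68 − 0.04) = 0.64 sabins.
Panel area = 78.201 / 0.64 = 122.2 m².

122.2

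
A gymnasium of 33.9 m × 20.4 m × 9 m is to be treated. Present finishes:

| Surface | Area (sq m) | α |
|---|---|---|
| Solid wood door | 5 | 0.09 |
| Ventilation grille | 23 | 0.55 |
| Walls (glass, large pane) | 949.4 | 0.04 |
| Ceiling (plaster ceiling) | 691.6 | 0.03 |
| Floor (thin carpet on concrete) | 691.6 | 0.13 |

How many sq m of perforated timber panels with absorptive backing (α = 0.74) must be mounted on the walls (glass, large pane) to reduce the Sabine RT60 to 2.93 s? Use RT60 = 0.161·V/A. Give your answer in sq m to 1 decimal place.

257.5

Equivalent absorption area: A₁ = 5*0.09 + 23*0.55 + 949.4*0.04 + 691.6*0.03 + 691.6*0.13 = 161.732 sq m.
V = 6224.04 m³. Target absorption A₂ = 0.161 × 6224.04 / 2.93 = 342.004 sabins.
Absorption to add: 342.004 − 161.732 = 180.272 sabins.
Net gain per sq m: Δα = 0.74 − 0.04 = 0.70.
Area = ΔA/Δα = 180.272/0.70 = 257.5 sq m.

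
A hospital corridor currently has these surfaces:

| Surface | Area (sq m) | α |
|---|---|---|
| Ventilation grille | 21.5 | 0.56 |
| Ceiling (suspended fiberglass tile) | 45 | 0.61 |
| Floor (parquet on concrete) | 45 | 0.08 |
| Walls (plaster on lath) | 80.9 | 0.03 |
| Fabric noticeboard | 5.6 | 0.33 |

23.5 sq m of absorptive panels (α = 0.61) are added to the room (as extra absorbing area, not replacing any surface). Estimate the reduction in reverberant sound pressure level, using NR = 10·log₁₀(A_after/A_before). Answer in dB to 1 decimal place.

1.1 dB

Total absorption A_before = 21.5*0.56 + 45*0.61 + 45*0.08 + 80.9*0.03 + 5.6*0.33
  = 12.040 + 27.450 + 3.600 + 2.427 + 1.848 = 47.365 sq m sabins.
Added absorption = 23.5 × 0.61 = 14.335 sabins.
A_after = 47.365 + 14.335 = 61.700 sabins.
Reduction = 10 log₁₀(A_after/A_before) = 10 log₁₀(1.3026) = 1.1 dB.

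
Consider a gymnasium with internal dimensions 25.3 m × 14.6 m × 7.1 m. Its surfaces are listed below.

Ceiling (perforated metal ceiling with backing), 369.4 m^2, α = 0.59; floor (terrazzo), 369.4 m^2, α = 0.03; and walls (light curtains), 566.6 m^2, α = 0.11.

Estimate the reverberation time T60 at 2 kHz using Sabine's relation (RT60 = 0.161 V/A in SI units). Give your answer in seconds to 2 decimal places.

1.45 seconds

A = Σ Sᵢαᵢ = 369.4*0.59 + 369.4*0.03 + 566.6*0.11 = 291.354 sabins.
Room volume: 2622.598 m³.
T = 0.161 V/A = 0.161·2622.598/291.354 = 1.45 s.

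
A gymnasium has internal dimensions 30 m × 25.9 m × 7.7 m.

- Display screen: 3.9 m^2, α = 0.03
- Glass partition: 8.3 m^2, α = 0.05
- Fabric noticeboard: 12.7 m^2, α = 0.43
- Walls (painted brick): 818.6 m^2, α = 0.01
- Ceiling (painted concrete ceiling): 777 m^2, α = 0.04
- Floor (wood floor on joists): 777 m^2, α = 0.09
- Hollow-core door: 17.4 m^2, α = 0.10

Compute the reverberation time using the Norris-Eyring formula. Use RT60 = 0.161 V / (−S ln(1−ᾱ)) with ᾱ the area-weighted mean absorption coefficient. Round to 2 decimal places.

8.04 s

Total surface area S = 3.9 + 8.3 + 12.7 + 818.6 + 777 + 777 + 17.4 = 2414.9 m^2.
Absorption A = 3.9×0.03 + 8.3×0.05 + 12.7×0.43 + 818.6×0.01 + 777×0.04 + 777×0.09 + 17.4×0.10 = 116.929 sabins.
ᾱ = 116.929 / 2414.9 = 0.0484.
−S·ln(1−ᾱ) = −2414.9 × ln(1 − 0.0484) = 119.804.
V = 30 × 25.9 × 7.7 = 5982.9 m³.
RT60 = 0.161 × 5982.9 / 119.804 = 8.04 s.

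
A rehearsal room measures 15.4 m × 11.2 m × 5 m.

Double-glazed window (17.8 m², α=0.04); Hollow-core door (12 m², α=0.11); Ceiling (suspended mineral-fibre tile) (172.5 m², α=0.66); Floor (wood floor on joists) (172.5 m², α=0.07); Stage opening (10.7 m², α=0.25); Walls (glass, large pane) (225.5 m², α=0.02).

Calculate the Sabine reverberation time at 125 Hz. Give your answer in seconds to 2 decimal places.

Equivalent absorption area: A = 17.8×0.04 + 12×0.11 + 172.5×0.66 + 172.5×0.07 + 10.7×0.25 + 225.5×0.02 = 135.142 m².
Volume V = 15.4 × 11.2 × 5 = 862.4 m³.
RT60 = 0.161 · V / A = 0.161 × 862.4 / 135.142 = 1.03 s.

1.03 s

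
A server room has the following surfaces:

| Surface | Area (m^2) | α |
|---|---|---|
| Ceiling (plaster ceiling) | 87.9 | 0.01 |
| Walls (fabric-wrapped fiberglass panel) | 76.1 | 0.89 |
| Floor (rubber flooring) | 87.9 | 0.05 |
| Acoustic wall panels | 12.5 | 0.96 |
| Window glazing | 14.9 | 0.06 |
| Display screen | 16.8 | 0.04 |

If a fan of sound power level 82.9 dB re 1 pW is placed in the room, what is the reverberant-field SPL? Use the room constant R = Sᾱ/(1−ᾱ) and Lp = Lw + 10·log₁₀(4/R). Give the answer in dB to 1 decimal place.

Σ(Sᵢαᵢ) = 87.9×0.01 + 76.1×0.89 + 87.9×0.05 + 12.5×0.96 + 14.9×0.06 + 16.8×0.04 = 86.569; total area S = 296.1 m^2.
ᾱ = 86.569/296.1 = 0.2924; R = Sᾱ/(1−ᾱ) = 86.569/(1−0.2924) = 122.342 m^2.
Lp = Lw + 10 log₁₀(4/R) = 82.9 -14.86 = 68.0 dB.

68.0 dB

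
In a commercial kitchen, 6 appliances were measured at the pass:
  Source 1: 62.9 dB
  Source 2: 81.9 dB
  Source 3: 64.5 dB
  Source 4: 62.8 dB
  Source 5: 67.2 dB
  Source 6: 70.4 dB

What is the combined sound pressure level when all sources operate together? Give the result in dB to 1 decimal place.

Sum in the linear (power) domain: Σ 10^(Lᵢ/10) = 10^(62.9/10) + 10^(81.9/10) + 10^(64.5/10) + 10^(62.8/10) + 10^(67.2/10) + 10^(70.4/10) = 1.778e+08.
Combined level = 10 log₁₀(1.778e+08) = 82.5 dB.

82.5 dB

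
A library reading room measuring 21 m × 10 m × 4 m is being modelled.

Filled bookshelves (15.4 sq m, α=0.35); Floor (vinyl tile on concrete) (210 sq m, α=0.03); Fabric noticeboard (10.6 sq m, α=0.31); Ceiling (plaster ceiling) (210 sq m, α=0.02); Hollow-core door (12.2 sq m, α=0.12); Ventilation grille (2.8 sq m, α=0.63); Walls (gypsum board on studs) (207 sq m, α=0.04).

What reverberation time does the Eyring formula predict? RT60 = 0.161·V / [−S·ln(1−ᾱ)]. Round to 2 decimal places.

Total surface area S = 15.4 + 210 + 10.6 + 210 + 12.2 + 2.8 + 207 = 668.0 sq m.
Absorption A = 15.4×0.35 + 210×0.03 + 10.6×0.31 + 210×0.02 + 12.2×0.12 + 2.8×0.63 + 207×0.04 = 30.684 sabins.
Mean coefficient ᾱ = A/S = 0.0459.
−S·ln(1−ᾱ) = −668.0 × ln(1 − 0.0459) = 31.387.
V = 21 × 10 × 4 = 840 m³.
RT60 = 0.161 × 840 / 31.387 = 4.31 s.

4.31 s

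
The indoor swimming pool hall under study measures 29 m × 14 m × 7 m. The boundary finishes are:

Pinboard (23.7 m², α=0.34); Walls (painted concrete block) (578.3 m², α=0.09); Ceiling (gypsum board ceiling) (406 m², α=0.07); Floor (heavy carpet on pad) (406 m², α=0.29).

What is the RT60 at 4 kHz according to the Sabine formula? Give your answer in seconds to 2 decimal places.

Equivalent absorption area: A = 23.7×0.34 + 578.3×0.09 + 406×0.07 + 406×0.29 = 206.265 m².
Volume V = 29 × 14 × 7 = 2842 m³.
Sabine: RT60 = 0.161 × 2842 / 206.265 = 2.22 s.

2.22 s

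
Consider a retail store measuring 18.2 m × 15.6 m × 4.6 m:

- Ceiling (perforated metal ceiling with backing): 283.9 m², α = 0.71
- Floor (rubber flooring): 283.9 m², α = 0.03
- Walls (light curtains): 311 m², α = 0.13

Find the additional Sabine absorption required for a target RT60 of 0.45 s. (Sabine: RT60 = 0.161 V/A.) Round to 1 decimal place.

A₁ = Σ Sᵢαᵢ = 283.9*0.71 + 283.9*0.03 + 311*0.13 = 250.516 sabins.
Target A₂ = 0.161·1306.032/0.45 = 467.269 sabins (V = 1306.032 m³).
ΔA = A₂ − A₁ = 467.269 − 250.516 = 216.8 sabins.

216.8 sabins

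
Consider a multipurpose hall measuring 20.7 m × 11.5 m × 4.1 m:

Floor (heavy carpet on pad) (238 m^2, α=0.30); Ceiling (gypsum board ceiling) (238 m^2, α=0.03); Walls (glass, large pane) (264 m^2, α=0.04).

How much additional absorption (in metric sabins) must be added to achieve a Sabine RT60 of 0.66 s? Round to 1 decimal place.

A₁ = Σ Sᵢαᵢ = 238×0.30 + 238×0.03 + 264×0.04 = 89.100 sabins.
Target A₂ = 0.161·976.005/0.66 = 238.086 sabins (V = 976.005 m³).
ΔA = A₂ − A₁ = 238.086 − 89.100 = 149.0 sabins.

149.0 sabins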